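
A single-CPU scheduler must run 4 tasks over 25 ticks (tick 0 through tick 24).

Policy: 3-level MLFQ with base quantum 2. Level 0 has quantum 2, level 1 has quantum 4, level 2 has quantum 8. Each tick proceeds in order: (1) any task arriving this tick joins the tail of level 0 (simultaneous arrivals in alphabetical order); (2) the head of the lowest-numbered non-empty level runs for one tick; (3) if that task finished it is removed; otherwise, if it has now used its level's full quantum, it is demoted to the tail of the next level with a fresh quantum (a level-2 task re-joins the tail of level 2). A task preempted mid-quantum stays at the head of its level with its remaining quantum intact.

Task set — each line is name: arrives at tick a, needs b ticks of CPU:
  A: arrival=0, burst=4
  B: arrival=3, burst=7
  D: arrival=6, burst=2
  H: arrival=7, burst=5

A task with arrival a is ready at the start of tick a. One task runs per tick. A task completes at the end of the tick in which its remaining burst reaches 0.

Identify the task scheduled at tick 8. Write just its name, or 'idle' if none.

running at tick 8 = H

t=0: L0/L1/L2 = A/-/- → run A
t=1: L0/L1/L2 = A/-/- → run A
t=2: L0/L1/L2 = -/A/- → run A
t=3: L0/L1/L2 = B/A/- → run B
t=4: L0/L1/L2 = B/A/- → run B
t=5: L0/L1/L2 = -/AB/- → run A
t=6: L0/L1/L2 = D/B/- → run D
t=7: L0/L1/L2 = DH/B/- → run D
t=8: L0/L1/L2 = H/B/- → run H
t=9: L0/L1/L2 = H/B/- → run H
t=10: L0/L1/L2 = -/BH/- → run B
t=11: L0/L1/L2 = -/BH/- → run B
t=12: L0/L1/L2 = -/BH/- → run B
t=13: L0/L1/L2 = -/BH/- → run B
t=14: L0/L1/L2 = -/H/B → run H
t=15: L0/L1/L2 = -/H/B → run H
t=16: L0/L1/L2 = -/H/B → run H
t=17: L0/L1/L2 = -/-/B → run B
t=18: (idle)
t=19: (idle)
t=20: (idle)
t=21: (idle)
t=22: (idle)
t=23: (idle)
t=24: (idle)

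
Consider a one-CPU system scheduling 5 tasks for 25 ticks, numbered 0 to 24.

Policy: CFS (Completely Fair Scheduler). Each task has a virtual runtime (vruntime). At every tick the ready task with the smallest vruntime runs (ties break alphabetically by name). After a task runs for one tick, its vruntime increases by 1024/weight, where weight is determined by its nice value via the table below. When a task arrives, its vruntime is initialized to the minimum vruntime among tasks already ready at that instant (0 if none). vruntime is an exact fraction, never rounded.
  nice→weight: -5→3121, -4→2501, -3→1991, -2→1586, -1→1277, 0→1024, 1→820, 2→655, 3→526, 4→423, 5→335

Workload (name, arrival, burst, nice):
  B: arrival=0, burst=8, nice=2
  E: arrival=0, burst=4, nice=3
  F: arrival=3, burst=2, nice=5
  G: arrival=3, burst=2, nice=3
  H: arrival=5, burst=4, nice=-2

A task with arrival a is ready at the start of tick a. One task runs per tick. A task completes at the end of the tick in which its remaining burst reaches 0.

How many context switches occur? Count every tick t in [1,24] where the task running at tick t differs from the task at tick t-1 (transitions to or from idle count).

context switches = 15

t=0: vr[B=0 E=0] → run B
t=1: vr[B=1024/655 E=0] → run E
t=2: vr[B=1024/655 E=512/263] → run B
t=3: vr[B=2048/655 E=512/263 F=512/263 G=512/263] → run E
t=4: vr[B=2048/655 E=1024/263 F=512/263 G=512/263] → run F
t=5: vr[B=2048/655 E=1024/263 F=440832/88105 G=512/263 H=512/263] → run G
t=6: vr[B=2048/655 E=1024/263 F=440832/88105 G=1024/263 H=512/263] → run H
t=7: vr[B=2048/655 E=1024/263 F=440832/88105 G=1024/263 H=540672/208559] → run H
t=8: vr[B=2048/655 E=1024/263 F=440832/88105 G=1024/263 H=675328/208559] → run B
t=9: vr[B=3072/655 E=1024/263 F=440832/88105 G=1024/263 H=675328/208559] → run H
t=10: vr[B=3072/655 E=1024/263 F=440832/88105 G=1024/263 H=809984/208559] → run H
t=11: vr[B=3072/655 E=1024/263 F=440832/88105 G=1024/263] → run E
t=12: vr[B=3072/655 E=1536/263 F=440832/88105 G=1024/263] → run G
t=13: vr[B=3072/655 E=1536/263 F=440832/88105] → run B
t=14: vr[B=4096/655 E=1536/263 F=440832/88105] → run F
t=15: vr[B=4096/655 E=1536/263] → run E
t=16: vr[B=4096/655] → run B
t=17: vr[B=1024/131] → run B
t=18: vr[B=6144/655] → run B
t=19: vr[B=7168/655] → run B
t=20: (idle)
t=21: (idle)
t=22: (idle)
t=23: (idle)
t=24: (idle)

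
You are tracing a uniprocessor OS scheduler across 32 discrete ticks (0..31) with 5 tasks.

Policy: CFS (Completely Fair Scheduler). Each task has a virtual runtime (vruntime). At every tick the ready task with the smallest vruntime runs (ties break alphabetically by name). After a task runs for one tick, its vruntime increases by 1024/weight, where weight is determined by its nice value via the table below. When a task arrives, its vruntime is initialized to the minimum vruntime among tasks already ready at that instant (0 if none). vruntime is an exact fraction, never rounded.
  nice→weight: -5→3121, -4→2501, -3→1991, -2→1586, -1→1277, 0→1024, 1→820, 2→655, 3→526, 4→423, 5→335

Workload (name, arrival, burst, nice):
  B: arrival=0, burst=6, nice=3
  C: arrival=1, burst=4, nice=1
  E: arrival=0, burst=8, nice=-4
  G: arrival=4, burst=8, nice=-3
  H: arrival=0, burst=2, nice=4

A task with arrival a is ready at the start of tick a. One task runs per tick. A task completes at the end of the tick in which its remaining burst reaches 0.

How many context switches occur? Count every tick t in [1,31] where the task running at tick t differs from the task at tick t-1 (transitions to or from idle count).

t=0: vr[B=0 E=0 H=0] → run B
t=1: vr[B=512/263 C=0 E=0 H=0] → run C
t=2: vr[B=512/263 C=256/205 E=0 H=0] → run E
t=3: vr[B=512/263 C=256/205 E=1024/2501 H=0] → run H
t=4: vr[B=512/263 C=256/205 E=1024/2501 G=1024/2501 H=1024/423] → run E
t=5: vr[B=512/263 C=256/205 E=2048/2501 G=1024/2501 H=1024/423] → run G
t=6: vr[B=512/263 C=256/205 E=2048/2501 G=4599808/4979491 H=1024/423] → run E
t=7: vr[B=512/263 C=256/205 E=3072/2501 G=4599808/4979491 H=1024/423] → run G
t=8: vr[B=512/263 C=256/205 E=3072/2501 G=7160832/4979491 H=1024/423] → run E
t=9: vr[B=512/263 C=256/205 E=4096/2501 G=7160832/4979491 H=1024/423] → run C
t=10: vr[B=512/263 C=512/205 E=4096/2501 G=7160832/4979491 H=1024/423] → run G
t=11: vr[B=512/263 C=512/205 E=4096/2501 G=9721856/4979491 H=1024/423] → run E
t=12: vr[B=512/263 C=512/205 E=5120/2501 G=9721856/4979491 H=1024/423] → run B
t=13: vr[B=1024/263 C=512/205 E=5120/2501 G=9721856/4979491 H=1024/423] → run G
t=14: vr[B=1024/263 C=512/205 E=5120/2501 G=12282880/4979491 H=1024/423] → run E
t=15: vr[B=1024/263 C=512/205 E=6144/2501 G=12282880/4979491 H=1024/423] → run H
t=16: vr[B=1024/263 C=512/205 E=6144/2501 G=12282880/4979491] → run E
t=17: vr[B=1024/263 C=512/205 E=7168/2501 G=12282880/4979491] → run G
t=18: vr[B=1024/263 C=512/205 E=7168/2501 G=14843904/4979491] → run C
t=19: vr[B=1024/263 C=768/205 E=7168/2501 G=14843904/4979491] → run E
t=20: vr[B=1024/263 C=768/205 G=14843904/4979491] → run G
t=21: vr[B=1024/263 C=768/205 G=17404928/4979491] → run G
t=22: vr[B=1024/263 C=768/205 G=19965952/4979491] → run C
t=23: vr[B=1024/263 G=19965952/4979491] → run B
t=24: vr[B=1536/263 G=19965952/4979491] → run G
t=25: vr[B=1536/263] → run B
t=26: vr[B=2048/263] → run B
t=27: vr[B=2560/263] → run B
t=28: (idle)
t=29: (idle)
t=30: (idle)
t=31: (idle)

context switches = 25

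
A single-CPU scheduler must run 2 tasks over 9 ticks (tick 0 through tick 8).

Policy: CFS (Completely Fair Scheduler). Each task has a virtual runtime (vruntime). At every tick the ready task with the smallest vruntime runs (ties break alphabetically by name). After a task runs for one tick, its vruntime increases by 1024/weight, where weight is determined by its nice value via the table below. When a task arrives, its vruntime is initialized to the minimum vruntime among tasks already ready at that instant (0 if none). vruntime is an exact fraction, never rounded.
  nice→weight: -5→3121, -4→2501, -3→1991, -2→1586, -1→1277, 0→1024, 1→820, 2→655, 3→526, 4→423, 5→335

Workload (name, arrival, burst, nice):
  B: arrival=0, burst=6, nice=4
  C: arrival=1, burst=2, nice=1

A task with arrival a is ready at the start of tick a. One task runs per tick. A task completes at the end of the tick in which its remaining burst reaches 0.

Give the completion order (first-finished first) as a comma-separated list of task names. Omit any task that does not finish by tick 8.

completion order = C, B

t=0: vr[B=0] → run B
t=1: vr[B=1024/423 C=1024/423] → run B
t=2: vr[B=2048/423 C=1024/423] → run C
t=3: vr[B=2048/423 C=318208/86715] → run C
t=4: vr[B=2048/423] → run B
t=5: vr[B=1024/141] → run B
t=6: vr[B=4096/423] → run B
t=7: vr[B=5120/423] → run B
t=8: (idle)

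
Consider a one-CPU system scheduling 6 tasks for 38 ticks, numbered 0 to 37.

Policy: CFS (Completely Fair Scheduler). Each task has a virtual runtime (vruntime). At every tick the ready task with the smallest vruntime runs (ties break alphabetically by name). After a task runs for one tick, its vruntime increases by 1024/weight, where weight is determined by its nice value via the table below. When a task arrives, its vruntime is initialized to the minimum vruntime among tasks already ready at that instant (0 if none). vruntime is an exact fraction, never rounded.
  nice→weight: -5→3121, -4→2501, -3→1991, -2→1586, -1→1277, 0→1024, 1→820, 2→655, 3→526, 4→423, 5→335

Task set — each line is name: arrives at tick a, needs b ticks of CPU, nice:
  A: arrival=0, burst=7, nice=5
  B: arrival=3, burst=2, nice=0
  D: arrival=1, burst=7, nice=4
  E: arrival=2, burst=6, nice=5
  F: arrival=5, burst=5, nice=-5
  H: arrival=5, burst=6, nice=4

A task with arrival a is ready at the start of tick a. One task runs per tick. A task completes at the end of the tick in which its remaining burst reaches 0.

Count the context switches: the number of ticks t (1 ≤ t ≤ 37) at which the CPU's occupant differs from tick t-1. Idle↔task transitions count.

t=0: vr[A=0] → run A
t=1: vr[A=1024/335 D=1024/335] → run A
t=2: vr[A=2048/335 D=1024/335 E=1024/335] → run D
t=3: vr[A=2048/335 B=1024/335 D=776192/141705 E=1024/335] → run B
t=4: vr[A=2048/335 B=1359/335 D=776192/141705 E=1024/335] → run E
t=5: vr[A=2048/335 B=1359/335 D=776192/141705 E=2048/335 F=1359/335 H=1359/335] → run B
t=6: vr[A=2048/335 D=776192/141705 E=2048/335 F=1359/335 H=1359/335] → run F
t=7: vr[A=2048/335 D=776192/141705 E=2048/335 F=4584479/1045535 H=1359/335] → run H
t=8: vr[A=2048/335 D=776192/141705 E=2048/335 F=4584479/1045535 H=917897/141705] → run F
t=9: vr[A=2048/335 D=776192/141705 E=2048/335 F=4927519/1045535 H=917897/141705] → run F
t=10: vr[A=2048/335 D=776192/141705 E=2048/335 F=5270559/1045535 H=917897/141705] → run F
t=11: vr[A=2048/335 D=776192/141705 E=2048/335 F=5613599/1045535 H=917897/141705] → run F
t=12: vr[A=2048/335 D=776192/141705 E=2048/335 H=917897/141705] → run D
t=13: vr[A=2048/335 D=1119232/141705 E=2048/335 H=917897/141705] → run A
t=14: vr[A=3072/335 D=1119232/141705 E=2048/335 H=917897/141705] → run E
t=15: vr[A=3072/335 D=1119232/141705 E=3072/335 H=917897/141705] → run H
t=16: vr[A=3072/335 D=1119232/141705 E=3072/335 H=1260937/141705] → run D
t=17: vr[A=3072/335 D=487424/47235 E=3072/335 H=1260937/141705] → run H
t=18: vr[A=3072/335 D=487424/47235 E=3072/335 H=534659/47235] → run A
t=19: vr[A=4096/335 D=487424/47235 E=3072/335 H=534659/47235] → run E
t=20: vr[A=4096/335 D=487424/47235 E=4096/335 H=534659/47235] → run D
t=21: vr[A=4096/335 D=1805312/141705 E=4096/335 H=534659/47235] → run H
t=22: vr[A=4096/335 D=1805312/141705 E=4096/335 H=1947017/141705] → run A
t=23: vr[A=1024/67 D=1805312/141705 E=4096/335 H=1947017/141705] → run E
t=24: vr[A=1024/67 D=1805312/141705 E=1024/67 H=1947017/141705] → run D
t=25: vr[A=1024/67 D=2148352/141705 E=1024/67 H=1947017/141705] → run H
t=26: vr[A=1024/67 D=2148352/141705 E=1024/67 H=2290057/141705] → run D
t=27: vr[A=1024/67 D=830464/47235 E=1024/67 H=2290057/141705] → run A
t=28: vr[A=6144/335 D=830464/47235 E=1024/67 H=2290057/141705] → run E
t=29: vr[A=6144/335 D=830464/47235 E=6144/335 H=2290057/141705] → run H
t=30: vr[A=6144/335 D=830464/47235 E=6144/335] → run D
t=31: vr[A=6144/335 E=6144/335] → run A
t=32: vr[E=6144/335] → run E
t=33: (idle)
t=34: (idle)
t=35: (idle)
t=36: (idle)
t=37: (idle)

context switches = 29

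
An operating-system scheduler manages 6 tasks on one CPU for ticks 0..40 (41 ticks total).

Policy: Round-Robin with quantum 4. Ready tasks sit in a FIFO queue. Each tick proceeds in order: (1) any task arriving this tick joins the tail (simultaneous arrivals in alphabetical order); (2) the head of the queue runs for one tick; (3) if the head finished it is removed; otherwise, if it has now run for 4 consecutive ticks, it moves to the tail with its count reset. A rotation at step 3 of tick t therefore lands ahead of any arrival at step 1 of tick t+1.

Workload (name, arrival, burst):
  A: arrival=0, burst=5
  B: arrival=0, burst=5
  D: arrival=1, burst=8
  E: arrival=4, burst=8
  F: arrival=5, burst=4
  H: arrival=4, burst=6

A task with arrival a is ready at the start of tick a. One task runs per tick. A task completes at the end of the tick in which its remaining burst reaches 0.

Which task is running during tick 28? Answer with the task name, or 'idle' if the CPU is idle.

t=0: queue=[A,B] q_used=0 → run A
t=1: queue=[A,B,D] q_used=1 → run A
t=2: queue=[A,B,D] q_used=2 → run A
t=3: queue=[A,B,D] q_used=3 → run A
t=4: queue=[B,D,A,E,H] q_used=0 → run B
t=5: queue=[B,D,A,E,H,F] q_used=1 → run B
t=6: queue=[B,D,A,E,H,F] q_used=2 → run B
t=7: queue=[B,D,A,E,H,F] q_used=3 → run B
t=8: queue=[D,A,E,H,F,B] q_used=0 → run D
t=9: queue=[D,A,E,H,F,B] q_used=1 → run D
t=10: queue=[D,A,E,H,F,B] q_used=2 → run D
t=11: queue=[D,A,E,H,F,B] q_used=3 → run D
t=12: queue=[A,E,H,F,B,D] q_used=0 → run A
t=13: queue=[E,H,F,B,D] q_used=0 → run E
t=14: queue=[E,H,F,B,D] q_used=1 → run E
t=15: queue=[E,H,F,B,D] q_used=2 → run E
t=16: queue=[E,H,F,B,D] q_used=3 → run E
t=17: queue=[H,F,B,D,E] q_used=0 → run H
t=18: queue=[H,F,B,D,E] q_used=1 → run H
t=19: queue=[H,F,B,D,E] q_used=2 → run H
t=20: queue=[H,F,B,D,E] q_used=3 → run H
t=21: queue=[F,B,D,E,H] q_used=0 → run F
t=22: queue=[F,B,D,E,H] q_used=1 → run F
t=23: queue=[F,B,D,E,H] q_used=2 → run F
t=24: queue=[F,B,D,E,H] q_used=3 → run F
t=25: queue=[B,D,E,H] q_used=0 → run B
t=26: queue=[D,E,H] q_used=0 → run D
t=27: queue=[D,E,H] q_used=1 → run D
t=28: queue=[D,E,H] q_used=2 → run D
t=29: queue=[D,E,H] q_used=3 → run D
t=30: queue=[E,H] q_used=0 → run E
t=31: queue=[E,H] q_used=1 → run E
t=32: queue=[E,H] q_used=2 → run E
t=33: queue=[E,H] q_used=3 → run E
t=34: queue=[H] q_used=0 → run H
t=35: queue=[H] q_used=1 → run H
t=36: (idle)
t=37: (idle)
t=38: (idle)
t=39: (idle)
t=40: (idle)

running at tick 28 = D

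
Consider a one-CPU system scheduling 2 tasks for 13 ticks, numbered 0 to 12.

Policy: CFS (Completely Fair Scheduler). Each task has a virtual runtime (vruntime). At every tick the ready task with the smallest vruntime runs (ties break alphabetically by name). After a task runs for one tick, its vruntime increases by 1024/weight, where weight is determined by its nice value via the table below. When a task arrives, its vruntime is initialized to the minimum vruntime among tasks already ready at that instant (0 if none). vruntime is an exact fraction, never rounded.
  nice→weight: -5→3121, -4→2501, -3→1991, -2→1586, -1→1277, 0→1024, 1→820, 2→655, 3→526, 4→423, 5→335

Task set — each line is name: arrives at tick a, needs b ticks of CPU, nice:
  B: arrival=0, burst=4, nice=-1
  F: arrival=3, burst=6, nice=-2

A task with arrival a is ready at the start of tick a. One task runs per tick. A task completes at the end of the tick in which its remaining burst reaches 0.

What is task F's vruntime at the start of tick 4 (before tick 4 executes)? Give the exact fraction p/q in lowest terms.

vruntime(F, start of tick 4) = 3072/1277

t=0: vr[B=0] → run B
t=1: vr[B=1024/1277] → run B
t=2: vr[B=2048/1277] → run B
t=3: vr[B=3072/1277 F=3072/1277] → run B
t=4: vr[F=3072/1277] → run F
t=5: vr[F=3089920/1012661] → run F
t=6: vr[F=3743744/1012661] → run F
t=7: vr[F=4397568/1012661] → run F
t=8: vr[F=5051392/1012661] → run F
t=9: vr[F=5705216/1012661] → run F
t=10: (idle)
t=11: (idle)
t=12: (idle)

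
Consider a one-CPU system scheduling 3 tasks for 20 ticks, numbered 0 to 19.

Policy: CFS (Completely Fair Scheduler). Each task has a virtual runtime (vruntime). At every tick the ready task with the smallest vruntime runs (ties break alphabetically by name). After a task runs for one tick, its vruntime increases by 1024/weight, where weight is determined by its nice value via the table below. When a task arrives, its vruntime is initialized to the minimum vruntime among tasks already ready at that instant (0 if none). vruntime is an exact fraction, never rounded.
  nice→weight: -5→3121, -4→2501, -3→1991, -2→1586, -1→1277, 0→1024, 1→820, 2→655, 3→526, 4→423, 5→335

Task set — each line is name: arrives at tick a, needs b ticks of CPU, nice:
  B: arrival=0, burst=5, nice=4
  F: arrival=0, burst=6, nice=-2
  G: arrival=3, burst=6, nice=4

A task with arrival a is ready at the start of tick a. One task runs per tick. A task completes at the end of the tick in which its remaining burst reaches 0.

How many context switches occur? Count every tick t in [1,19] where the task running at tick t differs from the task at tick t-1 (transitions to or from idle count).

context switches = 13

t=0: vr[B=0 F=0] → run B
t=1: vr[B=1024/423 F=0] → run F
t=2: vr[B=1024/423 F=512/793] → run F
t=3: vr[B=1024/423 F=1024/793 G=1024/793] → run F
t=4: vr[B=1024/423 F=1536/793 G=1024/793] → run G
t=5: vr[B=1024/423 F=1536/793 G=1245184/335439] → run F
t=6: vr[B=1024/423 F=2048/793 G=1245184/335439] → run B
t=7: vr[B=2048/423 F=2048/793 G=1245184/335439] → run F
t=8: vr[B=2048/423 F=2560/793 G=1245184/335439] → run F
t=9: vr[B=2048/423 G=1245184/335439] → run G
t=10: vr[B=2048/423 G=2057216/335439] → run B
t=11: vr[B=1024/141 G=2057216/335439] → run G
t=12: vr[B=1024/141 G=956416/111813] → run B
t=13: vr[B=4096/423 G=956416/111813] → run G
t=14: vr[B=4096/423 G=3681280/335439] → run B
t=15: vr[G=3681280/335439] → run G
t=16: vr[G=4493312/335439] → run G
t=17: (idle)
t=18: (idle)
t=19: (idle)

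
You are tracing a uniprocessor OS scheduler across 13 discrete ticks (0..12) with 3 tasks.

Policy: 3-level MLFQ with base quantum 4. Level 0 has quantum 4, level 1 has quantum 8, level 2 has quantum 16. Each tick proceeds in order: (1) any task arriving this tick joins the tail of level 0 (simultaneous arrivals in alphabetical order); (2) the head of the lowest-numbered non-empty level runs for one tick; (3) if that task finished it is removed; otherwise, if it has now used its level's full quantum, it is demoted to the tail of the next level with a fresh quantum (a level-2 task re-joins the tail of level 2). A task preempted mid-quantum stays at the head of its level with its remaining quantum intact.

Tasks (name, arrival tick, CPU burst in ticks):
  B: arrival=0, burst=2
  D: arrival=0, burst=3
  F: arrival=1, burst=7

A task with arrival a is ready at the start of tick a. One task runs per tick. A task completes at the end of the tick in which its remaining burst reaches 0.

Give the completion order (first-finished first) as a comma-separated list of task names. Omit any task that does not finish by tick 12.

completion order = B, D, F

t=0: L0/L1/L2 = BD/-/- → run B
t=1: L0/L1/L2 = BDF/-/- → run B
t=2: L0/L1/L2 = DF/-/- → run D
t=3: L0/L1/L2 = DF/-/- → run D
t=4: L0/L1/L2 = DF/-/- → run D
t=5: L0/L1/L2 = F/-/- → run F
t=6: L0/L1/L2 = F/-/- → run F
t=7: L0/L1/L2 = F/-/- → run F
t=8: L0/L1/L2 = F/-/- → run F
t=9: L0/L1/L2 = -/F/- → run F
t=10: L0/L1/L2 = -/F/- → run F
t=11: L0/L1/L2 = -/F/- → run F
t=12: (idle)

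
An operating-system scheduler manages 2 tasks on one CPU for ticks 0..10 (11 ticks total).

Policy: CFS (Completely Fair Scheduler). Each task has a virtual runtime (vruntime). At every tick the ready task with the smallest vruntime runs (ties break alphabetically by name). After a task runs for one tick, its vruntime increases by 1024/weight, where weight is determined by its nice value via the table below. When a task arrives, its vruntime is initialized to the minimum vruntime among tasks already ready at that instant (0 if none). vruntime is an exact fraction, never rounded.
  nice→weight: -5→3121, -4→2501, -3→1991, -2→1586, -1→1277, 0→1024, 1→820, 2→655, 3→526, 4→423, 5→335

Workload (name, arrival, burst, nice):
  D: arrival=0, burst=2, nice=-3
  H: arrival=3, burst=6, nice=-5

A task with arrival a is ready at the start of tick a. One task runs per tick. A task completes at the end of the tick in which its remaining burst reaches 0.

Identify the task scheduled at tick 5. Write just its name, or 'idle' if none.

running at tick 5 = H

t=0: vr[D=0] → run D
t=1: vr[D=1024/1991] → run D
t=2: (idle)
t=3: vr[H=0] → run H
t=4: vr[H=1024/3121] → run H
t=5: vr[H=2048/3121] → run H
t=6: vr[H=3072/3121] → run H
t=7: vr[H=4096/3121] → run H
t=8: vr[H=5120/3121] → run H
t=9: (idle)
t=10: (idle)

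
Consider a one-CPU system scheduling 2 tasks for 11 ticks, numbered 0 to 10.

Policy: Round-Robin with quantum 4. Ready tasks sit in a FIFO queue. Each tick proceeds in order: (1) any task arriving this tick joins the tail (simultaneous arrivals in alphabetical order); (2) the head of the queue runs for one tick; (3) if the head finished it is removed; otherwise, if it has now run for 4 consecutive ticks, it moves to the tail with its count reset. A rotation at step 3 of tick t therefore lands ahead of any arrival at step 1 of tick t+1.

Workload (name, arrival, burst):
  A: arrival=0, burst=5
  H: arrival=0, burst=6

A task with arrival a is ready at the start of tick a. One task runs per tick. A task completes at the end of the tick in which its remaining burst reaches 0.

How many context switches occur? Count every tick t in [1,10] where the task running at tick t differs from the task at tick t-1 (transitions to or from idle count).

context switches = 3

t=0: queue=[A,H] q_used=0 → run A
t=1: queue=[A,H] q_used=1 → run A
t=2: queue=[A,H] q_used=2 → run A
t=3: queue=[A,H] q_used=3 → run A
t=4: queue=[H,A] q_used=0 → run H
t=5: queue=[H,A] q_used=1 → run H
t=6: queue=[H,A] q_used=2 → run H
t=7: queue=[H,A] q_used=3 → run H
t=8: queue=[A,H] q_used=0 → run A
t=9: queue=[H] q_used=0 → run H
t=10: queue=[H] q_used=1 → run H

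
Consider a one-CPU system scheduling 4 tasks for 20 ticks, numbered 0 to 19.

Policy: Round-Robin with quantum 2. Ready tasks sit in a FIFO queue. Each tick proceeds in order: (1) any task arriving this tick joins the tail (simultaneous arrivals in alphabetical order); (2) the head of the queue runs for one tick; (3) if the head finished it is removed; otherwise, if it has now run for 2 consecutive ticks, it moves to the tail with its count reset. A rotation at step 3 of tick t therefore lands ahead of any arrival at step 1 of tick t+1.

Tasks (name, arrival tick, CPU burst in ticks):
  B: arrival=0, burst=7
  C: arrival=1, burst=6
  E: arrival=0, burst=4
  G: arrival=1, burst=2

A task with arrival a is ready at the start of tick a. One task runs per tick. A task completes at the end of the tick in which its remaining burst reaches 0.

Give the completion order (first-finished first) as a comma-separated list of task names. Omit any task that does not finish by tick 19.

t=0: queue=[B,E] q_used=0 → run B
t=1: queue=[B,E,C,G] q_used=1 → run B
t=2: queue=[E,C,G,B] q_used=0 → run E
t=3: queue=[E,C,G,B] q_used=1 → run E
t=4: queue=[C,G,B,E] q_used=0 → run C
t=5: queue=[C,G,B,E] q_used=1 → run C
t=6: queue=[G,B,E,C] q_used=0 → run G
t=7: queue=[G,B,E,C] q_used=1 → run G
t=8: queue=[B,E,C] q_used=0 → run B
t=9: queue=[B,E,C] q_used=1 → run B
t=10: queue=[E,C,B] q_used=0 → run E
t=11: queue=[E,C,B] q_used=1 → run E
t=12: queue=[C,B] q_used=0 → run C
t=13: queue=[C,B] q_used=1 → run C
t=14: queue=[B,C] q_used=0 → run B
t=15: queue=[B,C] q_used=1 → run B
t=16: queue=[C,B] q_used=0 → run C
t=17: queue=[C,B] q_used=1 → run C
t=18: queue=[B] q_used=0 → run B
t=19: (idle)

completion order = G, E, C, B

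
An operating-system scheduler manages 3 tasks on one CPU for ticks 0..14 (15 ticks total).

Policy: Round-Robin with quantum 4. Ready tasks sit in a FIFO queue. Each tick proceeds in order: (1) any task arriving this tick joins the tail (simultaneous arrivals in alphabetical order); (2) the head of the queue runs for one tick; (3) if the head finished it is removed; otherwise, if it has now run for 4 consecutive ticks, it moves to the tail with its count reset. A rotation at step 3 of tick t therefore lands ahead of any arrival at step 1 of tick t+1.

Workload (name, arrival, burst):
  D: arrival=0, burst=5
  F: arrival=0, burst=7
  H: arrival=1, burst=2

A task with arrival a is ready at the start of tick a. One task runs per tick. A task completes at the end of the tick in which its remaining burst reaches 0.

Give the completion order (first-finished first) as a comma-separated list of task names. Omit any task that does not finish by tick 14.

completion order = H, D, F

t=0: queue=[D,F] q_used=0 → run D
t=1: queue=[D,F,H] q_used=1 → run D
t=2: queue=[D,F,H] q_used=2 → run D
t=3: queue=[D,F,H] q_used=3 → run D
t=4: queue=[F,H,D] q_used=0 → run F
t=5: queue=[F,H,D] q_used=1 → run F
t=6: queue=[F,H,D] q_used=2 → run F
t=7: queue=[F,H,D] q_used=3 → run F
t=8: queue=[H,D,F] q_used=0 → run H
t=9: queue=[H,D,F] q_used=1 → run H
t=10: queue=[D,F] q_used=0 → run D
t=11: queue=[F] q_used=0 → run F
t=12: queue=[F] q_used=1 → run F
t=13: queue=[F] q_used=2 → run F
t=14: (idle)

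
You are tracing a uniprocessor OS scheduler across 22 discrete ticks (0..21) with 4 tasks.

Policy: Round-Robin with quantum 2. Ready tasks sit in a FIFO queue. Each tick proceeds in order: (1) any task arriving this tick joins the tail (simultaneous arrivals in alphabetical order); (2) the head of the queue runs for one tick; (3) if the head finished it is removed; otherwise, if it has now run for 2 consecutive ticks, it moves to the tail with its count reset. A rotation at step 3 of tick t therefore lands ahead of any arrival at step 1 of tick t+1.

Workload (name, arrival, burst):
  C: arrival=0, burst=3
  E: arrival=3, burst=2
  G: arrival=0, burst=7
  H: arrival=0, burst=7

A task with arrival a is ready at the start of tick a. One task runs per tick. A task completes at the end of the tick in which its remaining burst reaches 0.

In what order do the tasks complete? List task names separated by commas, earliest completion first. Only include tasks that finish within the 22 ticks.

t=0: queue=[C,G,H] q_used=0 → run C
t=1: queue=[C,G,H] q_used=1 → run C
t=2: queue=[G,H,C] q_used=0 → run G
t=3: queue=[G,H,C,E] q_used=1 → run G
t=4: queue=[H,C,E,G] q_used=0 → run H
t=5: queue=[H,C,E,G] q_used=1 → run H
t=6: queue=[C,E,G,H] q_used=0 → run C
t=7: queue=[E,G,H] q_used=0 → run E
t=8: queue=[E,G,H] q_used=1 → run E
t=9: queue=[G,H] q_used=0 → run G
t=10: queue=[G,H] q_used=1 → run G
t=11: queue=[H,G] q_used=0 → run H
t=12: queue=[H,G] q_used=1 → run H
t=13: queue=[G,H] q_used=0 → run G
t=14: queue=[G,H] q_used=1 → run G
t=15: queue=[H,G] q_used=0 → run H
t=16: queue=[H,G] q_used=1 → run H
t=17: queue=[G,H] q_used=0 → run G
t=18: queue=[H] q_used=0 → run H
t=19: (idle)
t=20: (idle)
t=21: (idle)

completion order = C, E, G, H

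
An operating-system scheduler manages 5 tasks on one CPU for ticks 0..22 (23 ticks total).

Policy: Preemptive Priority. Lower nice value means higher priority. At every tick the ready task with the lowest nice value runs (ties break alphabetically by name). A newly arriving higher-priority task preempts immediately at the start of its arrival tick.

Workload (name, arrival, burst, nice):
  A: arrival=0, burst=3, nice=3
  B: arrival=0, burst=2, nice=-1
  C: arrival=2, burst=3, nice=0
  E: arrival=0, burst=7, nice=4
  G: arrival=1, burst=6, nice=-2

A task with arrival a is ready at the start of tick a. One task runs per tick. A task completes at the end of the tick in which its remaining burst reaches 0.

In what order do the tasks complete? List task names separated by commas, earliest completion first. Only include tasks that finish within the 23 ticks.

completion order = G, B, C, A, E

t=0: ready={A,B,E} → run B
t=1: ready={A,B,E,G} → run G
t=2: ready={A,B,C,E,G} → run G
t=3: ready={A,B,C,E,G} → run G
t=4: ready={A,B,C,E,G} → run G
t=5: ready={A,B,C,E,G} → run G
t=6: ready={A,B,C,E,G} → run G
t=7: ready={A,B,C,E} → run B
t=8: ready={A,C,E} → run C
t=9: ready={A,C,E} → run C
t=10: ready={A,C,E} → run C
t=11: ready={A,E} → run A
t=12: ready={A,E} → run A
t=13: ready={A,E} → run A
t=14: ready={E} → run E
t=15: ready={E} → run E
t=16: ready={E} → run E
t=17: ready={E} → run E
t=18: ready={E} → run E
t=19: ready={E} → run E
t=20: ready={E} → run E
t=21: (idle)
t=22: (idle)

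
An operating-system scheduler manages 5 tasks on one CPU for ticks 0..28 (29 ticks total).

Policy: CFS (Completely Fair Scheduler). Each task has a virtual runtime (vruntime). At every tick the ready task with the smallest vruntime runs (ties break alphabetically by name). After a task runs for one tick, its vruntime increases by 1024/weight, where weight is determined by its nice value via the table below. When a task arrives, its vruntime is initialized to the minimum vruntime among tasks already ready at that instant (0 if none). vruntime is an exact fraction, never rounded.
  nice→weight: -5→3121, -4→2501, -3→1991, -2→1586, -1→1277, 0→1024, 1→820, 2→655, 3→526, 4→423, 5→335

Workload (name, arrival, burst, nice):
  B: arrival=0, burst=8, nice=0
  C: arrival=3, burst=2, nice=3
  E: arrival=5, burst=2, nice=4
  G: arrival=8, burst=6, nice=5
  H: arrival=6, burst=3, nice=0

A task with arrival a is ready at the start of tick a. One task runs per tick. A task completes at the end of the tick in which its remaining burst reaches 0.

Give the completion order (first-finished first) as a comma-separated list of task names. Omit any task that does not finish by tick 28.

completion order = C, H, E, B, G

t=0: vr[B=0] → run B
t=1: vr[B=1] → run B
t=2: vr[B=2] → run B
t=3: vr[B=3 C=3] → run B
t=4: vr[B=4 C=3] → run C
t=5: vr[B=4 C=1301/263 E=4] → run B
t=6: vr[B=5 C=1301/263 E=4 H=4] → run E
t=7: vr[B=5 C=1301/263 E=2716/423 H=4] → run H
t=8: vr[B=5 C=1301/263 E=2716/423 G=1301/263 H=5] → run C
t=9: vr[B=5 E=2716/423 G=1301/263 H=5] → run G
t=10: vr[B=5 E=2716/423 G=705147/88105 H=5] → run B
t=11: vr[B=6 E=2716/423 G=705147/88105 H=5] → run H
t=12: vr[B=6 E=2716/423 G=705147/88105 H=6] → run B
t=13: vr[B=7 E=2716/423 G=705147/88105 H=6] → run H
t=14: vr[B=7 E=2716/423 G=705147/88105] → run E
t=15: vr[B=7 G=705147/88105] → run B
t=16: vr[G=705147/88105] → run G
t=17: vr[G=974459/88105] → run G
t=18: vr[G=1243771/88105] → run G
t=19: vr[G=1513083/88105] → run G
t=20: vr[G=356479/17621] → run G
t=21: (idle)
t=22: (idle)
t=23: (idle)
t=24: (idle)
t=25: (idle)
t=26: (idle)
t=27: (idle)
t=28: (idle)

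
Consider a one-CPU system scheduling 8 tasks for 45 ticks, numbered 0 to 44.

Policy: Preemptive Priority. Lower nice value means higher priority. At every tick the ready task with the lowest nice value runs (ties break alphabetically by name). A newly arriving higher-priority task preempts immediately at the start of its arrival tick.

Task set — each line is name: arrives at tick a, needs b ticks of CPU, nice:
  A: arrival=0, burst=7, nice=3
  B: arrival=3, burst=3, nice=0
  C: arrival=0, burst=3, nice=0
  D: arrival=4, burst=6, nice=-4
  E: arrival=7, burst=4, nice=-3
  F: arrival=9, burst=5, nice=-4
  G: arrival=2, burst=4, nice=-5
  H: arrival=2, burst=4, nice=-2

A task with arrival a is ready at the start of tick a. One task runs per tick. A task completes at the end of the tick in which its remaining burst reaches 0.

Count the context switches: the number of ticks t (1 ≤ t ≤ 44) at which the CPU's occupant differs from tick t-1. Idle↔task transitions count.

t=0: ready={A,C} → run C
t=1: ready={A,C} → run C
t=2: ready={A,C,G,H} → run G
t=3: ready={A,B,C,G,H} → run G
t=4: ready={A,B,C,D,G,H} → run G
t=5: ready={A,B,C,D,G,H} → run G
t=6: ready={A,B,C,D,H} → run D
t=7: ready={A,B,C,D,E,H} → run D
t=8: ready={A,B,C,D,E,H} → run D
t=9: ready={A,B,C,D,E,F,H} → run D
t=10: ready={A,B,C,D,E,F,H} → run D
t=11: ready={A,B,C,D,E,F,H} → run D
t=12: ready={A,B,C,E,F,H} → run F
t=13: ready={A,B,C,E,F,H} → run F
t=14: ready={A,B,C,E,F,H} → run F
t=15: ready={A,B,C,E,F,H} → run F
t=16: ready={A,B,C,E,F,H} → run F
t=17: ready={A,B,C,E,H} → run E
t=18: ready={A,B,C,E,H} → run E
t=19: ready={A,B,C,E,H} → run E
t=20: ready={A,B,C,E,H} → run E
t=21: ready={A,B,C,H} → run H
t=22: ready={A,B,C,H} → run H
t=23: ready={A,B,C,H} → run H
t=24: ready={A,B,C,H} → run H
t=25: ready={A,B,C} → run B
t=26: ready={A,B,C} → run B
t=27: ready={A,B,C} → run B
t=28: ready={A,C} → run C
t=29: ready={A} → run A
t=30: ready={A} → run A
t=31: ready={A} → run A
t=32: ready={A} → run A
t=33: ready={A} → run A
t=34: ready={A} → run A
t=35: ready={A} → run A
t=36: (idle)
t=37: (idle)
t=38: (idle)
t=39: (idle)
t=40: (idle)
t=41: (idle)
t=42: (idle)
t=43: (idle)
t=44: (idle)

context switches = 9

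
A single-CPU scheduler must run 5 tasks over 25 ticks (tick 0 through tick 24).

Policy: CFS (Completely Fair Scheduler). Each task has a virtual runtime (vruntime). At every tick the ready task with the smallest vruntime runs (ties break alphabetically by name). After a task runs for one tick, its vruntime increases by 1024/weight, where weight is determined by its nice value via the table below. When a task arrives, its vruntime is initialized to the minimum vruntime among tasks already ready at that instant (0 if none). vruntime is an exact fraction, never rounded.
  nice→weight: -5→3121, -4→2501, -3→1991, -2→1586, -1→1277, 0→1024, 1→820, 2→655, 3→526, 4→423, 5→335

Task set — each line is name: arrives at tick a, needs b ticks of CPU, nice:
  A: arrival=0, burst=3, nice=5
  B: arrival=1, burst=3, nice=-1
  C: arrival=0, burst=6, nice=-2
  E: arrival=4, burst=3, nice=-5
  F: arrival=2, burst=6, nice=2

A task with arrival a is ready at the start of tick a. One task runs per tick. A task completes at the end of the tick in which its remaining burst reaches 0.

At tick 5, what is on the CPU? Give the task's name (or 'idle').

running at tick 5 = E

t=0: vr[A=0 C=0] → run A
t=1: vr[A=1024/335 B=0 C=0] → run B
t=2: vr[A=1024/335 B=1024/1277 C=0 F=0] → run C
t=3: vr[A=1024/335 B=1024/1277 C=512/793 F=0] → run F
t=4: vr[A=1024/335 B=1024/1277 C=512/793 E=512/793 F=1024/655] → run C
t=5: vr[A=1024/335 B=1024/1277 C=1024/793 E=512/793 F=1024/655] → run E
t=6: vr[A=1024/335 B=1024/1277 C=1024/793 E=2409984/2474953 F=1024/655] → run B
t=7: vr[A=1024/335 B=2048/1277 C=1024/793 E=2409984/2474953 F=1024/655] → run E
t=8: vr[A=1024/335 B=2048/1277 C=1024/793 E=3222016/2474953 F=1024/655] → run C
t=9: vr[A=1024/335 B=2048/1277 C=1536/793 E=3222016/2474953 F=1024/655] → run E
t=10: vr[A=1024/335 B=2048/1277 C=1536/793 F=1024/655] → run F
t=11: vr[A=1024/335 B=2048/1277 C=1536/793 F=2048/655] → run B
t=12: vr[A=1024/335 C=1536/793 F=2048/655] → run C
t=13: vr[A=1024/335 C=2048/793 F=2048/655] → run C
t=14: vr[A=1024/335 C=2560/793 F=2048/655] → run A
t=15: vr[A=2048/335 C=2560/793 F=2048/655] → run F
t=16: vr[A=2048/335 C=2560/793 F=3072/655] → run C
t=17: vr[A=2048/335 F=3072/655] → run F
t=18: vr[A=2048/335 F=4096/655] → run A
t=19: vr[F=4096/655] → run F
t=20: vr[F=1024/131] → run F
t=21: (idle)
t=22: (idle)
t=23: (idle)
t=24: (idle)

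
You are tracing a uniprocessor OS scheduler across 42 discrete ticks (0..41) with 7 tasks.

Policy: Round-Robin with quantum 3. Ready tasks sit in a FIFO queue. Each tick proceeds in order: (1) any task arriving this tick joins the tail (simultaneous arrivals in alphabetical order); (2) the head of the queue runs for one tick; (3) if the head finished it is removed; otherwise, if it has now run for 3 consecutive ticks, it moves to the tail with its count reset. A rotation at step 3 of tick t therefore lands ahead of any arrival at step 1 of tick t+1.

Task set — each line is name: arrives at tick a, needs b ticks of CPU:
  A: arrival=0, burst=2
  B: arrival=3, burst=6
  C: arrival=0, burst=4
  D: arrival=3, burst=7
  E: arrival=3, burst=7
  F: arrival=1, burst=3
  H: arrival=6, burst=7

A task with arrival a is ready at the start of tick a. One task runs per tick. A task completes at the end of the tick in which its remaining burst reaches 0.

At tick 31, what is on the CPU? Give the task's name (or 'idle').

t=0: queue=[A,C] q_used=0 → run A
t=1: queue=[A,C,F] q_used=1 → run A
t=2: queue=[C,F] q_used=0 → run C
t=3: queue=[C,F,B,D,E] q_used=1 → run C
t=4: queue=[C,F,B,D,E] q_used=2 → run C
t=5: queue=[F,B,D,E,C] q_used=0 → run F
t=6: queue=[F,B,D,E,C,H] q_used=1 → run F
t=7: queue=[F,B,D,E,C,H] q_used=2 → run F
t=8: queue=[B,D,E,C,H] q_used=0 → run B
t=9: queue=[B,D,E,C,H] q_used=1 → run B
t=10: queue=[B,D,E,C,H] q_used=2 → run B
t=11: queue=[D,E,C,H,B] q_used=0 → run D
t=12: queue=[D,E,C,H,B] q_used=1 → run D
t=13: queue=[D,E,C,H,B] q_used=2 → run D
t=14: queue=[E,C,H,B,D] q_used=0 → run E
t=15: queue=[E,C,H,B,D] q_used=1 → run E
t=16: queue=[E,C,H,B,D] q_used=2 → run E
t=17: queue=[C,H,B,D,E] q_used=0 → run C
t=18: queue=[H,B,D,E] q_used=0 → run H
t=19: queue=[H,B,D,E] q_used=1 → run H
t=20: queue=[H,B,D,E] q_used=2 → run H
t=21: queue=[B,D,E,H] q_used=0 → run B
t=22: queue=[B,D,E,H] q_used=1 → run B
t=23: queue=[B,D,E,H] q_used=2 → run B
t=24: queue=[D,E,H] q_used=0 → run D
t=25: queue=[D,E,H] q_used=1 → run D
t=26: queue=[D,E,H] q_used=2 → run D
t=27: queue=[E,H,D] q_used=0 → run E
t=28: queue=[E,H,D] q_used=1 → run E
t=29: queue=[E,H,D] q_used=2 → run E
t=30: queue=[H,D,E] q_used=0 → run H
t=31: queue=[H,D,E] q_used=1 → run H
t=32: queue=[H,D,E] q_used=2 → run H
t=33: queue=[D,E,H] q_used=0 → run D
t=34: queue=[E,H] q_used=0 → run E
t=35: queue=[H] q_used=0 → run H
t=36: (idle)
t=37: (idle)
t=38: (idle)
t=39: (idle)
t=40: (idle)
t=41: (idle)

running at tick 31 = H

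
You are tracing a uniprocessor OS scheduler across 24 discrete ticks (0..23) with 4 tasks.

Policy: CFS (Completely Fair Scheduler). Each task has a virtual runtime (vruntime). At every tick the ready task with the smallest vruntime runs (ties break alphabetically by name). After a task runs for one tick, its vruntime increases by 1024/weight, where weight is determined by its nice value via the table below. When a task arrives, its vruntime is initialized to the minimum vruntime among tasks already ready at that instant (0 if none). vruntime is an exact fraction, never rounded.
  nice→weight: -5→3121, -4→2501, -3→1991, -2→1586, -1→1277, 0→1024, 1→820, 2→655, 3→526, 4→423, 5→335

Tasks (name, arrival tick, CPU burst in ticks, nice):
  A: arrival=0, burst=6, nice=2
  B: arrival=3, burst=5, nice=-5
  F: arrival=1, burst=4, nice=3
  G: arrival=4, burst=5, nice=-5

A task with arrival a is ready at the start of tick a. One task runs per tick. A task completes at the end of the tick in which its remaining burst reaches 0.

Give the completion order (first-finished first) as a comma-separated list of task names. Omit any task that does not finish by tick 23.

completion order = B, G, F, A

t=0: vr[A=0] → run A
t=1: vr[A=1024/655 F=1024/655] → run A
t=2: vr[A=2048/655 F=1024/655] → run F
t=3: vr[A=2048/655 B=2048/655 F=604672/172265] → run A
t=4: vr[A=3072/655 B=2048/655 F=604672/172265 G=2048/655] → run B
t=5: vr[A=3072/655 B=7062528/2044255 F=604672/172265 G=2048/655] → run G
t=6: vr[A=3072/655 B=7062528/2044255 F=604672/172265 G=7062528/2044255] → run B
t=7: vr[A=3072/655 B=7733248/2044255 F=604672/172265 G=7062528/2044255] → run G
t=8: vr[A=3072/655 B=7733248/2044255 F=604672/172265 G=7733248/2044255] → run F
t=9: vr[A=3072/655 B=7733248/2044255 F=940032/172265 G=7733248/2044255] → run B
t=10: vr[A=3072/655 B=8403968/2044255 F=940032/172265 G=7733248/2044255] → run G
t=11: vr[A=3072/655 B=8403968/2044255 F=940032/172265 G=8403968/2044255] → run B
t=12: vr[A=3072/655 B=9074688/2044255 F=940032/172265 G=8403968/2044255] → run G
t=13: vr[A=3072/655 B=9074688/2044255 F=940032/172265 G=9074688/2044255] → run B
t=14: vr[A=3072/655 F=940032/172265 G=9074688/2044255] → run G
t=15: vr[A=3072/655 F=940032/172265] → run A
t=16: vr[A=4096/655 F=940032/172265] → run F
t=17: vr[A=4096/655 F=1275392/172265] → run A
t=18: vr[A=1024/131 F=1275392/172265] → run F
t=19: vr[A=1024/131] → run A
t=20: (idle)
t=21: (idle)
t=22: (idle)
t=23: (idle)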